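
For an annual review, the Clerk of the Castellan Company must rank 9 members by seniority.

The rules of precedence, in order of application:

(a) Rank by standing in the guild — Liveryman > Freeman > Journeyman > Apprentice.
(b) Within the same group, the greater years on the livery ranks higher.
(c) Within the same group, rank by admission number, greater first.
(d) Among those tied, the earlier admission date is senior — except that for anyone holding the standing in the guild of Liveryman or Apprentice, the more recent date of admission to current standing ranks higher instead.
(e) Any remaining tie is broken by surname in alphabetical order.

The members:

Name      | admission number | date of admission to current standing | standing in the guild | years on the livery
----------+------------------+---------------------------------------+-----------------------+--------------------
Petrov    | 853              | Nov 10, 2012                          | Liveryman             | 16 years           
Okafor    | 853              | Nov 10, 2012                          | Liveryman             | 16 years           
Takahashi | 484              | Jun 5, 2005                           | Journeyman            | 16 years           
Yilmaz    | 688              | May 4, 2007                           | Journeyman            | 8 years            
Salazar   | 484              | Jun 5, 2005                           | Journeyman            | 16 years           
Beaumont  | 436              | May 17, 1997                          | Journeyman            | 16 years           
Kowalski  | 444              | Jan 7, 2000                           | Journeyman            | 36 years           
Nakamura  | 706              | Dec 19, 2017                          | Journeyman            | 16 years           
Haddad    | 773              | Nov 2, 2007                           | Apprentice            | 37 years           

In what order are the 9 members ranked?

Okafor, Petrov, Kowalski, Nakamura, Salazar, Takahashi, Beaumont, Yilmaz, Haddad

By standing in the guild: Okafor and Petrov (Liveryman); then Kowalski, Nakamura, Salazar, Takahashi, Beaumont and Yilmaz (Journeyman); then Haddad (Apprentice).
Okafor and Petrov both have years on the livery 16 years, so the next rule applies.
Okafor and Petrov both have admission number 853, so the next rule applies.
Okafor and Petrov both have date of admission to current standing Nov 10, 2012, so the next rule applies.
Among Okafor and Petrov, alphabetically by surname: Okafor before Petrov.
Among Kowalski, Nakamura, Salazar, Takahashi, Beaumont and Yilmaz, by years on the livery (higher first): Kowalski (36 years) before Nakamura, Salazar, Takahashi and Beaumont (16 years) before Yilmaz (8 years).
Among Nakamura, Salazar, Takahashi and Beaumont, by admission number (higher first): Nakamura (706) before Salazar and Takahashi (484) before Beaumont (436).
Salazar and Takahashi both have date of admission to current standing Jun 5, 2005, so the next rule applies.
Among Salazar and Takahashi, alphabetically by surname: Salazar before Takahashi.
Full order: Okafor, Petrov, Kowalski, Nakamura, Salazar, Takahashi, Beaumont, Yilmaz, Haddad.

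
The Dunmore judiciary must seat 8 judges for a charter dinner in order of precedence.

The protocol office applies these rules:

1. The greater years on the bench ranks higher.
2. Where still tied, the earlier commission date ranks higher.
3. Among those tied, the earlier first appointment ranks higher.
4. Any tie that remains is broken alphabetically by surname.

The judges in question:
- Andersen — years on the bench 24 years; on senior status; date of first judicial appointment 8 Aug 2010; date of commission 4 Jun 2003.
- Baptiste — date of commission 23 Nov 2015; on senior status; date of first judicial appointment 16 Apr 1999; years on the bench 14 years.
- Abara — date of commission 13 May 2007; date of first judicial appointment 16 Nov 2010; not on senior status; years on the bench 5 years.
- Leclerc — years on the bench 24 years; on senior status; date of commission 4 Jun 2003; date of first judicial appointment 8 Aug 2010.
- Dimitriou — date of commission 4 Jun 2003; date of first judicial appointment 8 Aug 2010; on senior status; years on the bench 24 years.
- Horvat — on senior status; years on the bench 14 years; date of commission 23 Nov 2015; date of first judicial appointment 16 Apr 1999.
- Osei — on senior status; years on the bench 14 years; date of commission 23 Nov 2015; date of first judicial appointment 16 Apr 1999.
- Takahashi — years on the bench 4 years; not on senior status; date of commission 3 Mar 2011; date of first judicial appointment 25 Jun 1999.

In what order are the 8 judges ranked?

By years on the bench (higher first): Andersen, Dimitriou and Leclerc (each 24 years); then Baptiste, Horvat and Osei (each 14 years); then Abara (5 years); then Takahashi (4 years).
Andersen, Dimitriou and Leclerc all have date of commission 4 Jun 2003, so the next rule applies.
Andersen, Dimitriou and Leclerc all have date of first judicial appointment 8 Aug 2010, so the next rule applies.
Among Andersen, Dimitriou and Leclerc, alphabetically by surname: Andersen before Dimitriou before Leclerc.
Baptiste, Horvat and Osei all have date of commission 23 Nov 2015, so the next rule applies.
Baptiste, Horvat and Osei all have date of first judicial appointment 16 Apr 1999, so the next rule applies.
Among Baptiste, Horvat and Osei, alphabetically by surname: Baptiste before Horvat before Osei.
Full order: Andersen, Dimitriou, Leclerc, Baptiste, Horvat, Osei, Abara, Takahashi.

Andersen, Dimitriou, Leclerc, Baptiste, Horvat, Osei, Abara, Takahashi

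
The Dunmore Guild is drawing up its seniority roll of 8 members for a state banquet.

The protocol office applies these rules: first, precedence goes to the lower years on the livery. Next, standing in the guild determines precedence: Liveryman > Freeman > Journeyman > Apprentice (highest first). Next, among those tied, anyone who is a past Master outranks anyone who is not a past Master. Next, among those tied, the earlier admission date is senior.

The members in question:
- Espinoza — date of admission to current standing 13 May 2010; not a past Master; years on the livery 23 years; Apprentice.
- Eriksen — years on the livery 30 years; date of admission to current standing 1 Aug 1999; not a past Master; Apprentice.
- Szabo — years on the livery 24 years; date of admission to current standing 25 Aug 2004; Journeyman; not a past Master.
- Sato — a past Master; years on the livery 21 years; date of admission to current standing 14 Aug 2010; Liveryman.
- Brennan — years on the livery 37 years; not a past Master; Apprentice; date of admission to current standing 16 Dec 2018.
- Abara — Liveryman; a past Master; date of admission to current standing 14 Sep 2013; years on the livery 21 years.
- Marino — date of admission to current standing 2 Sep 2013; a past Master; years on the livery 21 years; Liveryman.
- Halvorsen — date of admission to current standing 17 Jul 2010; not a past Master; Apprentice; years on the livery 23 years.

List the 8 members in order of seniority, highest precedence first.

By years on the livery (lower first): Sato, Marino and Abara (each 21 years); then Espinoza and Halvorsen (both 23 years); then Szabo (24 years); then Eriksen (30 years); then Brennan (37 years).
Sato, Marino and Abara are each Liveryman, so the next rule applies.
Sato, Marino and Abara are each a past Master, so the next rule applies.
Among Sato, Marino and Abara, by date of admission to current standing (earlier first): Sato (14 Aug 2010) before Marino (2 Sep 2013) before Abara (14 Sep 2013).
Espinoza and Halvorsen are each Apprentice, so the next rule applies.
Espinoza and Halvorsen are each not a past Master, so the next rule applies.
Among Espinoza and Halvorsen, by date of admission to current standing (earlier first): Espinoza (13 May 2010) before Halvorsen (17 Jul 2010).
Full order: Sato, Marino, Abara, Espinoza, Halvorsen, Szabo, Eriksen, Brennan.

Sato, Marino, Abara, Espinoza, Halvorsen, Szabo, Eriksen, Brennan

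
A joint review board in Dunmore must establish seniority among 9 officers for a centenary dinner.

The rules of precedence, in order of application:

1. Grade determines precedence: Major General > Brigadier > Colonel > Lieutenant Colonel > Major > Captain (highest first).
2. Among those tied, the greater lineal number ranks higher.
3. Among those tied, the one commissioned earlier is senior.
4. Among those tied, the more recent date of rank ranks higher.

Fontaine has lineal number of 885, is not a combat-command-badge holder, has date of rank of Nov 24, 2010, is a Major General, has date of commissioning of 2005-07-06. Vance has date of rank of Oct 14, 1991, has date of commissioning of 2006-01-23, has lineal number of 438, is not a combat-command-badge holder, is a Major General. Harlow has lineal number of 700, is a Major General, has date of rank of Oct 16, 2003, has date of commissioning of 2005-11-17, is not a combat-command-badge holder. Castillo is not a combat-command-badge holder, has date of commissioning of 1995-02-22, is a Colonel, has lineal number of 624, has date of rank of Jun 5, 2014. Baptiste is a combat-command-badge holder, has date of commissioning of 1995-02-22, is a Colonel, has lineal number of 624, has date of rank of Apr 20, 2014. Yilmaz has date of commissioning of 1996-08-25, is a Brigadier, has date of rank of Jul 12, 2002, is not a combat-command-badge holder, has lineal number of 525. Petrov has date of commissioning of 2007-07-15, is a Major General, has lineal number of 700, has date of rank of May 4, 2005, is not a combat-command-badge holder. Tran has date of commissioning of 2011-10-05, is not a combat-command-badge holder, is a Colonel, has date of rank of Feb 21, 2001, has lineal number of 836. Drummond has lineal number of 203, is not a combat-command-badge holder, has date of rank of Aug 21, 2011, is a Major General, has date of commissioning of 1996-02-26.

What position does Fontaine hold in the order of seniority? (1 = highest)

1

By grade: Fontaine, Harlow, Petrov, Vance and Drummond (Major General); then Yilmaz (Brigadier); then Tran, Castillo and Baptiste (Colonel).
Among Fontaine, Harlow, Petrov, Vance and Drummond, by lineal number (higher first): Fontaine (885) before Harlow and Petrov (700) before Vance (438) before Drummond (203).
Among Harlow and Petrov, by date of commissioning (earlier first): Harlow (2005-11-17) before Petrov (2007-07-15).
Among Tran, Castillo and Baptiste, by lineal number (higher first): Tran (836) before Castillo and Baptiste (624).
Castillo and Baptiste both have date of commissioning 1995-02-22, so the next rule applies.
Among Castillo and Baptiste, by date of rank (later first): Castillo (Jun 5, 2014) before Baptiste (Apr 20, 2014).
Order: Fontaine, Harlow, Petrov, Vance, Drummond, Yilmaz, Tran, Castillo, Baptiste. So position 1.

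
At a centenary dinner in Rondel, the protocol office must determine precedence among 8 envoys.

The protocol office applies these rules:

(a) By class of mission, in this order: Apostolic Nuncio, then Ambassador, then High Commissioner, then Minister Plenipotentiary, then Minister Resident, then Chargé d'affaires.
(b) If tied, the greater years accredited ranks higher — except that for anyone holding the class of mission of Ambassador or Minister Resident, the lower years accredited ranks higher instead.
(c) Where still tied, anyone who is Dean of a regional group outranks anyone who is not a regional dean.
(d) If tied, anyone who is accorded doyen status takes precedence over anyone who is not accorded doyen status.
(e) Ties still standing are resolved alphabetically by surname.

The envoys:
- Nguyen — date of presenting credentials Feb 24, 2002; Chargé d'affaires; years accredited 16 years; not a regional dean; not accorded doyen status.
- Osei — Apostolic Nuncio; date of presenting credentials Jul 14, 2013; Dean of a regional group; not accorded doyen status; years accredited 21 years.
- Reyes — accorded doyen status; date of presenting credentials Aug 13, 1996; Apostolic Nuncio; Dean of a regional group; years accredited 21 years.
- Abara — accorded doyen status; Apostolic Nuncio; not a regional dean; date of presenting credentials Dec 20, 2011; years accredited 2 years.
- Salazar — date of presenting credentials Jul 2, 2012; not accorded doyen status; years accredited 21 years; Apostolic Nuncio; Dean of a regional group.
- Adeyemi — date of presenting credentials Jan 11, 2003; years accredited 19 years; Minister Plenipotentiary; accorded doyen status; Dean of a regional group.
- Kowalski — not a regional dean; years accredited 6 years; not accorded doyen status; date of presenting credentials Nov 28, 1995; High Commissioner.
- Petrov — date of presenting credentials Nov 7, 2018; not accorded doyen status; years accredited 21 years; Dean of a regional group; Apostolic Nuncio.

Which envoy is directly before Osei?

By class of mission: Reyes, Osei, Petrov, Salazar and Abara (Apostolic Nuncio); then Kowalski (High Commissioner); then Adeyemi (Minister Plenipotentiary); then Nguyen (Chargé d'affaires).
Among Reyes, Osei, Petrov, Salazar and Abara, by years accredited (higher first): Reyes, Osei, Petrov and Salazar (21 years) before Abara (2 years).
Reyes, Osei, Petrov and Salazar are each Dean of a regional group, so the next rule applies.
Among Reyes, Osei, Petrov and Salazar, accorded doyen status before not accorded doyen status: Reyes (accorded doyen status) before Osei, Petrov and Salazar (not accorded doyen status).
Among Osei, Petrov and Salazar, alphabetically by surname: Osei before Petrov before Salazar.
Order: Reyes, Osei, Petrov, Salazar, Abara, Kowalski, Adeyemi, Nguyen.

Reyes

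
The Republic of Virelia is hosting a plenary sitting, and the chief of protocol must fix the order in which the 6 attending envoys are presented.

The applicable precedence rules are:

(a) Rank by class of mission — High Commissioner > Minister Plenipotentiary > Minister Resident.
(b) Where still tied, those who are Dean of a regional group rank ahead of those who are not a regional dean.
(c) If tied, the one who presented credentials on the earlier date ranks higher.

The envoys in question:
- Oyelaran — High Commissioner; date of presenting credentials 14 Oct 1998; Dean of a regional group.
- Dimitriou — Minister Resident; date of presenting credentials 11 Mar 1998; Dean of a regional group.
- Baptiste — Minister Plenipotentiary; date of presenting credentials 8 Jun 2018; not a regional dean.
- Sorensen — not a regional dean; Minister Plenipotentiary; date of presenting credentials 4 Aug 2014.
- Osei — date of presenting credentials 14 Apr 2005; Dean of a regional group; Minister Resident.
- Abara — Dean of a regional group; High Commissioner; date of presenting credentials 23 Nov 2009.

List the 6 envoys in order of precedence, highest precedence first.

Oyelaran, Abara, Sorensen, Baptiste, Dimitriou, Osei

By class of mission: Oyelaran and Abara (High Commissioner); then Sorensen and Baptiste (Minister Plenipotentiary); then Dimitriou and Osei (Minister Resident).
Oyelaran and Abara are each Dean of a regional group, so the next rule applies.
Among Oyelaran and Abara, by date of presenting credentials (earlier first): Oyelaran (14 Oct 1998) before Abara (23 Nov 2009).
Sorensen and Baptiste are each not a regional dean, so the next rule applies.
Among Sorensen and Baptiste, by date of presenting credentials (earlier first): Sorensen (4 Aug 2014) before Baptiste (8 Jun 2018).
Dimitriou and Osei are each Dean of a regional group, so the next rule applies.
Among Dimitriou and Osei, by date of presenting credentials (earlier first): Dimitriou (11 Mar 1998) before Osei (14 Apr 2005).
Full order: Oyelaran, Abara, Sorensen, Baptiste, Dimitriou, Osei.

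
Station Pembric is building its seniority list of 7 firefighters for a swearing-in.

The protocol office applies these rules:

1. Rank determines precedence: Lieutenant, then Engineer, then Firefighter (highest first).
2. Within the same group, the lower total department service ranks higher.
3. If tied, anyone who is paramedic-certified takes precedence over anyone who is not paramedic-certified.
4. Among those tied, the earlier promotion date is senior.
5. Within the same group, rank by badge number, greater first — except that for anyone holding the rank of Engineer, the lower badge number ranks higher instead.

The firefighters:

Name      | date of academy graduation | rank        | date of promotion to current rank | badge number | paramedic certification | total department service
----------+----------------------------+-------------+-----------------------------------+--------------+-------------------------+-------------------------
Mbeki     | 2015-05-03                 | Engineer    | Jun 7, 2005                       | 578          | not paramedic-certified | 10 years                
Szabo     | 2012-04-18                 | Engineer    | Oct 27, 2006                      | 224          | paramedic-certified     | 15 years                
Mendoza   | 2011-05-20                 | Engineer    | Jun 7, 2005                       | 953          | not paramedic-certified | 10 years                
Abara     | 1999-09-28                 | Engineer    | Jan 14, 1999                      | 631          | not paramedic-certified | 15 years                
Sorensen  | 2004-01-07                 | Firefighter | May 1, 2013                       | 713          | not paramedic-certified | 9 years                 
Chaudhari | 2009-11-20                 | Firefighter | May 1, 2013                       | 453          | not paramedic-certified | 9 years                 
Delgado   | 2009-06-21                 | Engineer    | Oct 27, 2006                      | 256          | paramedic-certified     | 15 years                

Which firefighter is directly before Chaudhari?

Sorensen

By rank: Mbeki, Mendoza, Szabo, Delgado and Abara (Engineer); then Sorensen and Chaudhari (Firefighter).
Among Mbeki, Mendoza, Szabo, Delgado and Abara, by total department service (lower first): Mbeki and Mendoza (10 years) before Szabo, Delgado and Abara (15 years).
Mbeki and Mendoza are each not paramedic-certified, so the next rule applies.
Mbeki and Mendoza both have date of promotion to current rank Jun 7, 2005, so the next rule applies.
Among Mbeki and Mendoza, by badge number (lower first) (reversed rule for this group): Mbeki (578) before Mendoza (953).
Among Szabo, Delgado and Abara, paramedic-certified before not paramedic-certified: Szabo and Delgado (paramedic-certified) before Abara (not paramedic-certified).
Szabo and Delgado both have date of promotion to current rank Oct 27, 2006, so the next rule applies.
Among Szabo and Delgado, by badge number (lower first) (reversed rule for this group): Szabo (224) before Delgado (256).
Sorensen and Chaudhari both have total department service 9 years, so the next rule applies.
Sorensen and Chaudhari are each not paramedic-certified, so the next rule applies.
Sorensen and Chaudhari both have date of promotion to current rank May 1, 2013, so the next rule applies.
Among Sorensen and Chaudhari, by badge number (higher first): Sorensen (713) before Chaudhari (453).
Order: Mbeki, Mendoza, Szabo, Delgado, Abara, Sorensen, Chaudhari.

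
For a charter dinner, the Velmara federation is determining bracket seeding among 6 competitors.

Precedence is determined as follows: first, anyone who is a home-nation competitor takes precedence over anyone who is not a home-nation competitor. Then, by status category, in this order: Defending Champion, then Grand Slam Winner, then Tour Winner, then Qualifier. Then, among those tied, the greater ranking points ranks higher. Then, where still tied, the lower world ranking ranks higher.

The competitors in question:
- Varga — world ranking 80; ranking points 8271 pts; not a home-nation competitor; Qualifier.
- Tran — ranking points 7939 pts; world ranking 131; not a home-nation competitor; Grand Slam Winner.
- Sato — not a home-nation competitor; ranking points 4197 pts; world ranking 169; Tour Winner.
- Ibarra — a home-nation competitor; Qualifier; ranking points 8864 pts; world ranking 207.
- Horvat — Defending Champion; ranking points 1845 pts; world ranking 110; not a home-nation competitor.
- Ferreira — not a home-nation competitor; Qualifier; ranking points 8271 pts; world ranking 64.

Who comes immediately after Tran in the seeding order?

Sato

By the first rule: Ibarra (a home-nation competitor); then Horvat, Tran, Sato, Ferreira and Varga (each not a home-nation competitor).
Among Horvat, Tran, Sato, Ferreira and Varga, by status category: Horvat (Defending Champion) before Tran (Grand Slam Winner) before Sato (Tour Winner) before Ferreira and Varga (Qualifier).
Ferreira and Varga both have ranking points 8271 pts, so the next rule applies.
Among Ferreira and Varga, by world ranking (lower first): Ferreira (64) before Varga (80).
Order: Ibarra, Horvat, Tran, Sato, Ferreira, Varga.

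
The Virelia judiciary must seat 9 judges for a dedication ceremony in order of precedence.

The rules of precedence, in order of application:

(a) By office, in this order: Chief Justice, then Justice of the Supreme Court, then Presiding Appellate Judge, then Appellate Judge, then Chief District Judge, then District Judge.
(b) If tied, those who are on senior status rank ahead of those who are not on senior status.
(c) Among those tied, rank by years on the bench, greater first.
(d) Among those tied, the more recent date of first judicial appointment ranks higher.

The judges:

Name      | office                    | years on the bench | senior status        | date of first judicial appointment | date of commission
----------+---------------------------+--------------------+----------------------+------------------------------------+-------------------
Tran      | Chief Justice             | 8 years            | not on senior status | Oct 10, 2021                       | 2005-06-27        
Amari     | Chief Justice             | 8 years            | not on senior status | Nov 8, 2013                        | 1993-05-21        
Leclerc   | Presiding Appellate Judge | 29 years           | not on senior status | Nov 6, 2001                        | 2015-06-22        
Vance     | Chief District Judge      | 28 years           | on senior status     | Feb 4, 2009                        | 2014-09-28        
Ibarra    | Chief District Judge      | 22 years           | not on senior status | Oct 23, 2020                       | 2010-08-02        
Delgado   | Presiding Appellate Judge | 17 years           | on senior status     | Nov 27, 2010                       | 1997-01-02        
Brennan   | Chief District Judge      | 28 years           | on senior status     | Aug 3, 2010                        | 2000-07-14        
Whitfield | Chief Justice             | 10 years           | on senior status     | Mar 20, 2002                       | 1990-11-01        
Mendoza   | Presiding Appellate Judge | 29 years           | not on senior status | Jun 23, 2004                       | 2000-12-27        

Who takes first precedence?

By office: Whitfield, Tran and Amari (Chief Justice); then Delgado, Mendoza and Leclerc (Presiding Appellate Judge); then Brennan, Vance and Ibarra (Chief District Judge).
Among Whitfield, Tran and Amari, on senior status before not on senior status: Whitfield (on senior status) before Tran and Amari (not on senior status).
Tran and Amari both have years on the bench 8 years, so the next rule applies.
Among Tran and Amari, by date of first judicial appointment (later first): Tran (Oct 10, 2021) before Amari (Nov 8, 2013).
Among Delgado, Mendoza and Leclerc, on senior status before not on senior status: Delgado (on senior status) before Mendoza and Leclerc (not on senior status).
Mendoza and Leclerc both have years on the bench 29 years, so the next rule applies.
Among Mendoza and Leclerc, by date of first judicial appointment (later first): Mendoza (Jun 23, 2004) before Leclerc (Nov 6, 2001).
Among Brennan, Vance and Ibarra, on senior status before not on senior status: Brennan and Vance (on senior status) before Ibarra (not on senior status).
Brennan and Vance both have years on the bench 28 years, so the next rule applies.
Among Brennan and Vance, by date of first judicial appointment (later first): Brennan (Aug 3, 2010) before Vance (Feb 4, 2009).
Order: Whitfield, Tran, Amari, Delgado, Mendoza, Leclerc, Brennan, Vance, Ibarra.

Whitfield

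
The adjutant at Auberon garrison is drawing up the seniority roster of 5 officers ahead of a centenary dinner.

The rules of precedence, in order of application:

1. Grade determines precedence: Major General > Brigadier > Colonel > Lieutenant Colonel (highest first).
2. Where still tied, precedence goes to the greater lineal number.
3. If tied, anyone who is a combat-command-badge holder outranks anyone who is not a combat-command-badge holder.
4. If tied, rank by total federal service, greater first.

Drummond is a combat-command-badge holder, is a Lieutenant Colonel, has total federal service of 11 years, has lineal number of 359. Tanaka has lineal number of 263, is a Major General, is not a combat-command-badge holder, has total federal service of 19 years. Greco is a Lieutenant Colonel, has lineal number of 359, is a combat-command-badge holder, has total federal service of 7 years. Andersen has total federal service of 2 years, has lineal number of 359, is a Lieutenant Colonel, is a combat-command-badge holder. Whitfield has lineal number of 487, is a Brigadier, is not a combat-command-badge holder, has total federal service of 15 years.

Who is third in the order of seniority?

By grade: Tanaka (Major General); then Whitfield (Brigadier); then Drummond, Greco and Andersen (Lieutenant Colonel).
Drummond, Greco and Andersen all have lineal number 359, so the next rule applies.
Drummond, Greco and Andersen are each a combat-command-badge holder, so the next rule applies.
Among Drummond, Greco and Andersen, by total federal service (higher first): Drummond (11 years) before Greco (7 years) before Andersen (2 years).
Order: Tanaka, Whitfield, Drummond, Greco, Andersen.

Drummond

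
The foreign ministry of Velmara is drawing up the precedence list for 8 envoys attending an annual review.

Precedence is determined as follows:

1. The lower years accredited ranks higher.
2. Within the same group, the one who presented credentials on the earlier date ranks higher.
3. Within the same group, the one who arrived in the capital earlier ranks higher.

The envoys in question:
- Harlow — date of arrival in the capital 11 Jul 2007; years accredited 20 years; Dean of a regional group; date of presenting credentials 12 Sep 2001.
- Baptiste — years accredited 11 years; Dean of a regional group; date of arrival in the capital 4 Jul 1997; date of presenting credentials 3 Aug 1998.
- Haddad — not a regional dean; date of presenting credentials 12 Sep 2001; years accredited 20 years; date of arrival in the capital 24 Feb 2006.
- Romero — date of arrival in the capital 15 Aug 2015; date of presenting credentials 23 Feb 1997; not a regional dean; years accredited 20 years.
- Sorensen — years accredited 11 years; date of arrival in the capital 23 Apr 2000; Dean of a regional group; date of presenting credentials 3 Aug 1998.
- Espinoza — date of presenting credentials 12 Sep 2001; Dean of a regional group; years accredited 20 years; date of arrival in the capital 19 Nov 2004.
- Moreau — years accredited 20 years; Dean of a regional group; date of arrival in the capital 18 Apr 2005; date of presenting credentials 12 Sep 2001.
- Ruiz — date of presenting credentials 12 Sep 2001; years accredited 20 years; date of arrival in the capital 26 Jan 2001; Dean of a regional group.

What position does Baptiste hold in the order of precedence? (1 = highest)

By years accredited (lower first): Baptiste and Sorensen (both 11 years); then Romero, Ruiz, Espinoza, Moreau, Haddad and Harlow (each 20 years).
Baptiste and Sorensen both have date of presenting credentials 3 Aug 1998, so the next rule applies.
Among Baptiste and Sorensen, by date of arrival in the capital (earlier first): Baptiste (4 Jul 1997) before Sorensen (23 Apr 2000).
Among Romero, Ruiz, Espinoza, Moreau, Haddad and Harlow, by date of presenting credentials (earlier first): Romero (23 Feb 1997) before Ruiz, Espinoza, Moreau, Haddad and Harlow (12 Sep 2001).
Among Ruiz, Espinoza, Moreau, Haddad and Harlow, by date of arrival in the capital (earlier first): Ruiz (26 Jan 2001) before Espinoza (19 Nov 2004) before Moreau (18 Apr 2005) before Haddad (24 Feb 2006) before Harlow (11 Jul 2007).
Order: Baptiste, Sorensen, Romero, Ruiz, Espinoza, Moreau, Haddad, Harlow. So position 1.

1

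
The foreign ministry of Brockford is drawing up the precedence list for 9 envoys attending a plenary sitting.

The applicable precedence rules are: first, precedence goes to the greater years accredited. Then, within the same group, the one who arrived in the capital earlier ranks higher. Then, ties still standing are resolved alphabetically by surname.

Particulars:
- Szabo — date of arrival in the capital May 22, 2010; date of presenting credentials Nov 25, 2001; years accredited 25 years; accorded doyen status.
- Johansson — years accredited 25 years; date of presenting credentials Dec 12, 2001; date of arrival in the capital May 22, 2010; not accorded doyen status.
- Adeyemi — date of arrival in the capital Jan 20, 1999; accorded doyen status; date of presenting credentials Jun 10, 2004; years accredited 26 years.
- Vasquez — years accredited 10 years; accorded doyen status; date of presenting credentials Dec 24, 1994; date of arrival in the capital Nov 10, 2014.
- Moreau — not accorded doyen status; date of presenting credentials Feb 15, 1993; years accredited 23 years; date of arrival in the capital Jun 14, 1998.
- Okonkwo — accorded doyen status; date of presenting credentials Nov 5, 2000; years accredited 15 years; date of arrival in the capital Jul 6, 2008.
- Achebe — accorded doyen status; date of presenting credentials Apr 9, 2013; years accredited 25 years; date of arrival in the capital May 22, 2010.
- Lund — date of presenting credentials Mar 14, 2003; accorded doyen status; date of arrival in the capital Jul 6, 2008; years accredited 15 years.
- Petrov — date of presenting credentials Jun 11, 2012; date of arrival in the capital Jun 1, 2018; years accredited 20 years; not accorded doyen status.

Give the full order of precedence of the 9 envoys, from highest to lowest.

Adeyemi, Achebe, Johansson, Szabo, Moreau, Petrov, Lund, Okonkwo, Vasquez

By years accredited (higher first): Adeyemi (26 years); then Achebe, Johansson and Szabo (each 25 years); then Moreau (23 years); then Petrov (20 years); then Lund and Okonkwo (both 15 years); then Vasquez (10 years).
Achebe, Johansson and Szabo all have date of arrival in the capital May 22, 2010, so the next rule applies.
Among Achebe, Johansson and Szabo, alphabetically by surname: Achebe before Johansson before Szabo.
Lund and Okonkwo both have date of arrival in the capital Jul 6, 2008, so the next rule applies.
Among Lund and Okonkwo, alphabetically by surname: Lund before Okonkwo.
Full order: Adeyemi, Achebe, Johansson, Szabo, Moreau, Petrov, Lund, Okonkwo, Vasquez.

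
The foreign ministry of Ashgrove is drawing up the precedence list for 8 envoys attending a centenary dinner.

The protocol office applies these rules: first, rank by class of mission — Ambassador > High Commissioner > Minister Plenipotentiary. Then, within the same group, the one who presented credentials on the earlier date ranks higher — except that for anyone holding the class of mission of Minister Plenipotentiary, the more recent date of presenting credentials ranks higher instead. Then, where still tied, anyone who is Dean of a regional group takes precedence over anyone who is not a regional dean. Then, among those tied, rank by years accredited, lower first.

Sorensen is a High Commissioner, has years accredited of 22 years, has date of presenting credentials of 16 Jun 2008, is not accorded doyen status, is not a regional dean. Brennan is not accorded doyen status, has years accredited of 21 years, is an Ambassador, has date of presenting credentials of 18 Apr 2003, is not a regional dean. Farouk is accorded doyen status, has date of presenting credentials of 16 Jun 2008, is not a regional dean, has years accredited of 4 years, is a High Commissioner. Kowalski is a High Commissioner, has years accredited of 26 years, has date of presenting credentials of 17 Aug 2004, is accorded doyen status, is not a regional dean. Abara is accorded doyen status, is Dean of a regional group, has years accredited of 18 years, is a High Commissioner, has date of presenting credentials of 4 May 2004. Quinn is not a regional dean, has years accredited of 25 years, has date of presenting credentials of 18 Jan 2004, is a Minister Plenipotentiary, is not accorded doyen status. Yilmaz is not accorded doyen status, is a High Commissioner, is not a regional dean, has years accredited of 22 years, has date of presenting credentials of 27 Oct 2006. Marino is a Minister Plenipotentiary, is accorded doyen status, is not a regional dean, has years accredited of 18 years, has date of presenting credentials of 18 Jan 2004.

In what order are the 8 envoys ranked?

Brennan, Abara, Kowalski, Yilmaz, Farouk, Sorensen, Marino, Quinn

By class of mission: Brennan (Ambassador); then Abara, Kowalski, Yilmaz, Farouk and Sorensen (High Commissioner); then Marino and Quinn (Minister Plenipotentiary).
Among Abara, Kowalski, Yilmaz, Farouk and Sorensen, by date of presenting credentials (earlier first): Abara (4 May 2004) before Kowalski (17 Aug 2004) before Yilmaz (27 Oct 2006) before Farouk and Sorensen (16 Jun 2008).
Farouk and Sorensen are each not a regional dean, so the next rule applies.
Among Farouk and Sorensen, by years accredited (lower first): Farouk (4 years) before Sorensen (22 years).
Marino and Quinn both have date of presenting credentials 18 Jan 2004, so the next rule applies.
Marino and Quinn are each not a regional dean, so the next rule applies.
Among Marino and Quinn, by years accredited (lower first): Marino (18 years) before Quinn (25 years).
Full order: Brennan, Abara, Kowalski, Yilmaz, Farouk, Sorensen, Marino, Quinn.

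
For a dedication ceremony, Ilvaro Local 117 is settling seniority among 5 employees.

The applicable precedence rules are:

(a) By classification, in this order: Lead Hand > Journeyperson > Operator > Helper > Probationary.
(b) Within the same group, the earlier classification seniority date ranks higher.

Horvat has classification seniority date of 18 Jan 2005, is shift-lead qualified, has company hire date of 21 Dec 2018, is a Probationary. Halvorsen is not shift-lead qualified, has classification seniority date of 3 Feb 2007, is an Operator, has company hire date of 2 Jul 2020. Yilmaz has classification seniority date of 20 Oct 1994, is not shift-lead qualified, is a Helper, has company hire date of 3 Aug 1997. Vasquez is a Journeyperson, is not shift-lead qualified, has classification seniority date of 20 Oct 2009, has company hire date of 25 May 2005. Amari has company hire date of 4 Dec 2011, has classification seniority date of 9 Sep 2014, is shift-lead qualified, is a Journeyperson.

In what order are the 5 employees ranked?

Vasquez, Amari, Halvorsen, Yilmaz, Horvat

By classification: Vasquez and Amari (Journeyperson); then Halvorsen (Operator); then Yilmaz (Helper); then Horvat (Probationary).
Among Vasquez and Amari, by classification seniority date (earlier first): Vasquez (20 Oct 2009) before Amari (9 Sep 2014).
Full order: Vasquez, Amari, Halvorsen, Yilmaz, Horvat.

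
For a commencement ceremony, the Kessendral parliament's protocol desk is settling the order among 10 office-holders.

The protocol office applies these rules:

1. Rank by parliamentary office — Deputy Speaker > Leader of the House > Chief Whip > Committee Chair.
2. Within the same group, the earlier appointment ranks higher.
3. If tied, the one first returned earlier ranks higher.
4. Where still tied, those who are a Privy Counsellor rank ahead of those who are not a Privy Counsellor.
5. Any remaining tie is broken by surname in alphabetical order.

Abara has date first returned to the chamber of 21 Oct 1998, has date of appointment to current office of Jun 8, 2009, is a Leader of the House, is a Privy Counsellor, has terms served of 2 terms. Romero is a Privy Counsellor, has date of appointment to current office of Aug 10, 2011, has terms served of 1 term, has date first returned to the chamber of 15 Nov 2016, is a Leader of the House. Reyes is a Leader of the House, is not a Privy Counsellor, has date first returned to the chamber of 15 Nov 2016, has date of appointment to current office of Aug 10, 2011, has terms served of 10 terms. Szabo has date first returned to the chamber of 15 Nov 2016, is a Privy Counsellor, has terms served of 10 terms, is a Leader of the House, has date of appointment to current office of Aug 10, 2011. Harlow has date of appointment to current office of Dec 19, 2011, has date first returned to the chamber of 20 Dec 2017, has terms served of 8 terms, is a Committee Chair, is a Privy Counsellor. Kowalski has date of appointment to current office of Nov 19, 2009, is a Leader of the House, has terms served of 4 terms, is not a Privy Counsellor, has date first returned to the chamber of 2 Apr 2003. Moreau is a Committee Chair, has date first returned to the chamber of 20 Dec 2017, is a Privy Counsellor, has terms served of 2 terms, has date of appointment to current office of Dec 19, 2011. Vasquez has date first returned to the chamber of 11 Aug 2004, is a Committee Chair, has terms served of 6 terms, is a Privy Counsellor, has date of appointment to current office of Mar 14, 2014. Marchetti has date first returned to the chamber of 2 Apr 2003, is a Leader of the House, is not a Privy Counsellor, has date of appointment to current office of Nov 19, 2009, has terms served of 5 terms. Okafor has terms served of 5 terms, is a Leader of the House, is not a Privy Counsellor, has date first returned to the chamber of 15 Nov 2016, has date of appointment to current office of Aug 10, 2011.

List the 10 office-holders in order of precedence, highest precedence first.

By parliamentary office: Abara, Kowalski, Marchetti, Romero, Szabo, Okafor and Reyes (Leader of the House); then Harlow, Moreau and Vasquez (Committee Chair).
Among Abara, Kowalski, Marchetti, Romero, Szabo, Okafor and Reyes, by date of appointment to current office (earlier first): Abara (Jun 8, 2009) before Kowalski and Marchetti (Nov 19, 2009) before Romero, Szabo, Okafor and Reyes (Aug 10, 2011).
Kowalski and Marchetti both have date first returned to the chamber 2 Apr 2003, so the next rule applies.
Kowalski and Marchetti are each not a Privy Counsellor, so the next rule applies.
Among Kowalski and Marchetti, alphabetically by surname: Kowalski before Marchetti.
Romero, Szabo, Okafor and Reyes all have date first returned to the chamber 15 Nov 2016, so the next rule applies.
Among Romero, Szabo, Okafor and Reyes, a Privy Counsellor before not a Privy Counsellor: Romero and Szabo (a Privy Counsellor) before Okafor and Reyes (not a Privy Counsellor).
Among Romero and Szabo, alphabetically by surname: Romero before Szabo.
Among Okafor and Reyes, alphabetically by surname: Okafor before Reyes.
Among Harlow, Moreau and Vasquez, by date of appointment to current office (earlier first): Harlow and Moreau (Dec 19, 2011) before Vasquez (Mar 14, 2014).
Harlow and Moreau both have date first returned to the chamber 20 Dec 2017, so the next rule applies.
Harlow and Moreau are each a Privy Counsellor, so the next rule applies.
Among Harlow and Moreau, alphabetically by surname: Harlow before Moreau.
Full order: Abara, Kowalski, Marchetti, Romero, Szabo, Okafor, Reyes, Harlow, Moreau, Vasquez.

Abara, Kowalski, Marchetti, Romero, Szabo, Okafor, Reyes, Harlow, Moreau, Vasquez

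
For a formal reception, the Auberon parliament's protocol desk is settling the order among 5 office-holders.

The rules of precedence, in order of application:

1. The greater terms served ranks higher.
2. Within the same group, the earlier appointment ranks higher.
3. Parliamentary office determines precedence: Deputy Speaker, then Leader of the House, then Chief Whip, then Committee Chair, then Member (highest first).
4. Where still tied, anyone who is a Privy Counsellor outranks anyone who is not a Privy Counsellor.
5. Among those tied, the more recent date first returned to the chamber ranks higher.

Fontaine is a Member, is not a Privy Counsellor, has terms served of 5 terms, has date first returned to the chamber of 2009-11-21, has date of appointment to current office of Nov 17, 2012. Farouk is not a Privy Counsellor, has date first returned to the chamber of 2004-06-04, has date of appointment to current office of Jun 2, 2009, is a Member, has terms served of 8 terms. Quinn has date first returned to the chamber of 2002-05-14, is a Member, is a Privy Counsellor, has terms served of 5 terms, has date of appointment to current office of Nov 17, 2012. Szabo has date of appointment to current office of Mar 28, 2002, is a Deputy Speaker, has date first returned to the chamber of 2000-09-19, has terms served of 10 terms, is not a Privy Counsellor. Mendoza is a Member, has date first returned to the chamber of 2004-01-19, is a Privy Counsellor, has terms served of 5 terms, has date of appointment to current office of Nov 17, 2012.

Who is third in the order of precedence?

By terms served (higher first): Szabo (10 terms); then Farouk (8 terms); then Mendoza, Quinn and Fontaine (each 5 terms).
Mendoza, Quinn and Fontaine all have date of appointment to current office Nov 17, 2012, so the next rule applies.
Mendoza, Quinn and Fontaine are each Member, so the next rule applies.
Among Mendoza, Quinn and Fontaine, a Privy Counsellor before not a Privy Counsellor: Mendoza and Quinn (a Privy Counsellor) before Fontaine (not a Privy Counsellor).
Among Mendoza and Quinn, by date first returned to the chamber (later first): Mendoza (2004-01-19) before Quinn (2002-05-14).
Order: Szabo, Farouk, Mendoza, Quinn, Fontaine.

Mendoza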